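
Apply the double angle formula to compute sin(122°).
sin(122°) = 2 sin 61° cos 61° = 0.848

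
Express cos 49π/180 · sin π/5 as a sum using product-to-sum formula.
cos 49π/180 sin π/5 = (1/2)[sin(49π/180+π/5) - sin(49π/180-π/5)]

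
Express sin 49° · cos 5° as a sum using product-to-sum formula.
sin 49° cos 5° = (1/2)[sin(49°+5°) + sin(49°-5°)]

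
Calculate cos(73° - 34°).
cos(73° - 34°) = cos 73° cos 34° + sin 73° sin 34° = 0.7771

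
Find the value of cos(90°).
cos(90°) = 0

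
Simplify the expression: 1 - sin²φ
1 - sin²φ = cos²φ (using Pythagorean identity)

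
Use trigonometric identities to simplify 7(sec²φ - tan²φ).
7(sec²φ - tan²φ) = 7 (using Pythagorean identity)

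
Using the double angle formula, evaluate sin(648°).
sin(648°) = 2 sin 324° cos 324° = -0.9511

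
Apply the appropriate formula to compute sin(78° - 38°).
sin(78° - 38°) = sin 78° cos 38° - cos 78° sin 38° = 0.6428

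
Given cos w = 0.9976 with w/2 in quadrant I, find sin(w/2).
sin(w/2) = ±√((1 - cos w)/2); positive since w/2 ∈ QI, so sin(w/2) = 0.03464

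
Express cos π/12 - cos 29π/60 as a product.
cos π/12 - cos 29π/60 = -2 sin(17π/60) sin(-π/5)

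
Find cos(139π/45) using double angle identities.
cos(139π/45) = cos²139π/90 - sin²139π/90 = -0.9613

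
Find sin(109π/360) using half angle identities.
sin(109π/360) = √((1 - cos 109π/180)/2) = 0.8141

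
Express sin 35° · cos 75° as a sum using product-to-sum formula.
sin 35° cos 75° = (1/2)[sin(35°+75°) + sin(35°-75°)]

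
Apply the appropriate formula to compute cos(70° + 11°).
cos(70° + 11°) = cos 70° cos 11° - sin 70° sin 11° = 0.1564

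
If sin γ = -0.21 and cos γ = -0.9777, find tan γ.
tan γ = sin γ / cos γ = 0.2148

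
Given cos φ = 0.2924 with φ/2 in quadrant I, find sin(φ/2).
sin(φ/2) = ±√((1 - cos φ)/2); positive since φ/2 ∈ QI, so sin(φ/2) = 0.5948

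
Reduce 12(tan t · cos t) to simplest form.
12(tan t · cos t) = 12(sin t) (using Quotient identity)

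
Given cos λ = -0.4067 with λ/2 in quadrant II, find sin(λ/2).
sin(λ/2) = ±√((1 - cos λ)/2); positive since λ/2 ∈ QII, so sin(λ/2) = 0.8387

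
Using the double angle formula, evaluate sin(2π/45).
sin(2π/45) = 2 sin π/45 cos π/45 = 0.1392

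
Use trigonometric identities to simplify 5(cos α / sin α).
5(cos α / sin α) = 5(cot α) (using Quotient identity)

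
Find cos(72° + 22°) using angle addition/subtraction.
cos(72° + 22°) = cos 72° cos 22° - sin 72° sin 22° = -0.06976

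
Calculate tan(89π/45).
tan(89π/45) = -0.06993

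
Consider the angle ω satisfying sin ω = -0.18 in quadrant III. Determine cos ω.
cos ω = ±√(1 - sin²ω) = -0.9837 (negative in QIII)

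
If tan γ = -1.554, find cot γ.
cot γ = 1/tan γ = -0.6435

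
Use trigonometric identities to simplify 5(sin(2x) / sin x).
5(sin(2x) / sin x) = 5(2 cos x) (using Double angle)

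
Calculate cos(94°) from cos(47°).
cos(94°) = 2cos²47° - 1 = -0.06976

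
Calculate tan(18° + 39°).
tan(18° + 39°) = (tan 18° + tan 39°)/(1 - tan 18° tan 39°) = 1.54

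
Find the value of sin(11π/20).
sin(11π/20) = 0.9877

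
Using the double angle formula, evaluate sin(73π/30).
sin(73π/30) = 2 sin 73π/60 cos 73π/60 = 0.9781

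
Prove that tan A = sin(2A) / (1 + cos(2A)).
RHS = 2 sin A cos A / (2cos²A) = sin A/cos A = tan A = LHS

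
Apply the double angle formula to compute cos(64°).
cos(64°) = cos²32° - sin²32° = 0.4384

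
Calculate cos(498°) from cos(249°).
cos(498°) = cos²249° - sin²249° = -0.7431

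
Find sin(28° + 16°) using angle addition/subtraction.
sin(28° + 16°) = sin 28° cos 16° + cos 28° sin 16° = 0.6947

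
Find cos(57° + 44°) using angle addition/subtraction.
cos(57° + 44°) = cos 57° cos 44° - sin 57° sin 44° = -0.1908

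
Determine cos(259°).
cos(259°) = -0.1908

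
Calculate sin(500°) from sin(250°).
sin(500°) = 2 sin 250° cos 250° = 0.6428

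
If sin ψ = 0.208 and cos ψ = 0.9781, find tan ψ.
tan ψ = sin ψ / cos ψ = 0.2127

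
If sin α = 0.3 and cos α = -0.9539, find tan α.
tan α = sin α / cos α = -0.3145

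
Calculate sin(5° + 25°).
sin(5° + 25°) = sin 5° cos 25° + cos 5° sin 25° = 1/2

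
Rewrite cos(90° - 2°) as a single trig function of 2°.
cos(90° - 2°) = sin(2°)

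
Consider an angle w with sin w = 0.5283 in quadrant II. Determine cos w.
cos w = ±√(1 - sin²w) = -0.8491 (negative in QII)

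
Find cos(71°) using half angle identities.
cos(71°) = √((1 + cos 142°)/2) = 0.3256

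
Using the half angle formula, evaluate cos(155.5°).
cos(155.5°) = -√((1 + cos 311°)/2) = -0.91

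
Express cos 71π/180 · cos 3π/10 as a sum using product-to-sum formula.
cos 71π/180 cos 3π/10 = (1/2)[cos(71π/180-3π/10) + cos(71π/180+3π/10)]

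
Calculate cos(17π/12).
cos(17π/12) = -(√6-√2)/4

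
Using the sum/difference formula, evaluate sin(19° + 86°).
sin(19° + 86°) = sin 19° cos 86° + cos 19° sin 86° = (√6+√2)/4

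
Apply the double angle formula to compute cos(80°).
cos(80°) = 2cos²40° - 1 = 0.1736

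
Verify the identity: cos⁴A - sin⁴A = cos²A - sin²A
LHS = (cos²A - sin²A)(cos²A + sin²A) = (cos²A - sin²A) · 1 = cos²A - sin²A = RHS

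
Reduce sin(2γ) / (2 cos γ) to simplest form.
sin(2γ) / (2 cos γ) = sin γ (using Double angle)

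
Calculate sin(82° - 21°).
sin(82° - 21°) = sin 82° cos 21° - cos 82° sin 21° = 0.8746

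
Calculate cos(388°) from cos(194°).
cos(388°) = cos²194° - sin²194° = 0.8829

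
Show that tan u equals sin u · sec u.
RHS = sin u · (1/cos u) = sin u/cos u = tan u = LHS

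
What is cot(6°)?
cot(6°) = 9.514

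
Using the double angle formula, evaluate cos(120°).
cos(120°) = cos²60° - sin²60° = -1/2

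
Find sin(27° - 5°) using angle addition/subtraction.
sin(27° - 5°) = sin 27° cos 5° - cos 27° sin 5° = 0.3746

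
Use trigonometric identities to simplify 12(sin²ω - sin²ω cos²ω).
12(sin²ω - sin²ω cos²ω) = 12(sin⁴ω) (using Factoring)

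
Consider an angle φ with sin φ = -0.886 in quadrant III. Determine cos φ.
cos φ = ±√(1 - sin²φ) = -0.4637 (negative in QIII)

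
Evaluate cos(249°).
cos(249°) = -0.3584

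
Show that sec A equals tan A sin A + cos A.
RHS = sin²A/cos A + cos A = (sin²A + cos²A)/cos A = 1/cos A = sec A = LHS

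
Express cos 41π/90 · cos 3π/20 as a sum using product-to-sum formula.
cos 41π/90 cos 3π/20 = (1/2)[cos(41π/90-3π/20) + cos(41π/90+3π/20)]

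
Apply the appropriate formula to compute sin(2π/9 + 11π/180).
sin(2π/9 + 11π/180) = sin 2π/9 cos 11π/180 + cos 2π/9 sin 11π/180 = 0.7771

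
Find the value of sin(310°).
sin(310°) = -0.766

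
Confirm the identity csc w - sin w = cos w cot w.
LHS = 1/sin w - sin w = (1 - sin²w)/sin w = cos²w/sin w = cos w · (cos w/sin w) = cos w cot w = RHS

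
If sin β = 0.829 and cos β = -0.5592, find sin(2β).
sin(2β) = 2 sin β cos β = -0.9272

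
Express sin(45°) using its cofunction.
sin(45°) = cos(90° - 45°) = cos(45°)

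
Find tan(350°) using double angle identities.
tan(350°) = 2 tan 175° / (1 - tan²175°) = -0.1763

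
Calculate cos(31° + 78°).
cos(31° + 78°) = cos 31° cos 78° - sin 31° sin 78° = -0.3256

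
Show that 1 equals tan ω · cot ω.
RHS = (sin ω/cos ω) · (cos ω/sin ω) = 1 = LHS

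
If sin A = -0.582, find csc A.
csc A = 1/sin A = -1.718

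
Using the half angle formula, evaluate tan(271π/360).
tan(271π/360) = sin 271π/180 / (1 + cos 271π/180) = -0.9827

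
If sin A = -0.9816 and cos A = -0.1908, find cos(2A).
cos(2A) = cos²A - sin²A = -0.9271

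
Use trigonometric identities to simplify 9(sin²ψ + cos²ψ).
9(sin²ψ + cos²ψ) = 9 (using Pythagorean identity)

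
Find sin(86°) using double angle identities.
sin(86°) = 2 sin 43° cos 43° = 0.9976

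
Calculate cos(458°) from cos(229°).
cos(458°) = cos²229° - sin²229° = -0.1392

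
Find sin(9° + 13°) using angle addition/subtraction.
sin(9° + 13°) = sin 9° cos 13° + cos 9° sin 13° = 0.3746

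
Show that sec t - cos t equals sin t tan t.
LHS = 1/cos t - cos t = (1 - cos²t)/cos t = sin²t/cos t = sin t · (sin t/cos t) = sin t tan t = RHS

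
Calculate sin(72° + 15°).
sin(72° + 15°) = sin 72° cos 15° + cos 72° sin 15° = 0.9986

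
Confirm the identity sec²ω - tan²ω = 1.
LHS = 1/cos²ω - sin²ω/cos²ω = (1 - sin²ω)/cos²ω = cos²ω/cos²ω = 1 = RHS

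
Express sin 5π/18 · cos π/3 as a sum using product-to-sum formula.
sin 5π/18 cos π/3 = (1/2)[sin(5π/18+π/3) + sin(5π/18-π/3)]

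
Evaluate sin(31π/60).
sin(31π/60) = 0.9986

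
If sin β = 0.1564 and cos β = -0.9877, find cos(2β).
cos(2β) = cos²β - sin²β = 0.9511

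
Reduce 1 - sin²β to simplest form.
1 - sin²β = cos²β (using Pythagorean identity)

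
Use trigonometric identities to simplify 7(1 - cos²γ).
7(1 - cos²γ) = 7(sin²γ) (using Pythagorean identity)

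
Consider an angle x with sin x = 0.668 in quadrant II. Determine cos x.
cos x = ±√(1 - sin²x) = -0.7442 (negative in QII)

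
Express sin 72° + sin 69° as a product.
sin 72° + sin 69° = 2 sin(70.5°) cos(1.5°)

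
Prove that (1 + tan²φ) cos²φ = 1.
LHS = sec²φ · cos²φ = (1/cos²φ) · cos²φ = 1 = RHS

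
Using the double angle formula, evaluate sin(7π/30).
sin(7π/30) = 2 sin 7π/60 cos 7π/60 = 0.6691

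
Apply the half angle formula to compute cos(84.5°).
cos(84.5°) = √((1 + cos 169°)/2) = 0.09585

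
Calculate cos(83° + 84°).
cos(83° + 84°) = cos 83° cos 84° - sin 83° sin 84° = -0.9744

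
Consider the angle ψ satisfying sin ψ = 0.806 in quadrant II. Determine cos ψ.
cos ψ = ±√(1 - sin²ψ) = -0.5919 (negative in QII)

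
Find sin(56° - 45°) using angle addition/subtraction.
sin(56° - 45°) = sin 56° cos 45° - cos 56° sin 45° = 0.1908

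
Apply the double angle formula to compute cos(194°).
cos(194°) = cos²97° - sin²97° = -0.9703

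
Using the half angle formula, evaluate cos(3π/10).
cos(3π/10) = √((1 + cos 3π/5)/2) = 0.5878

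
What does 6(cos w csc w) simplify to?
6(cos w csc w) = 6(cot w) (using Reciprocal + quotient)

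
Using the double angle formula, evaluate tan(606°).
tan(606°) = 2 tan 303° / (1 - tan²303°) = 2.246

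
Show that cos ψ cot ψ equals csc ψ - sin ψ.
RHS = 1/sin ψ - sin ψ = (1 - sin²ψ)/sin ψ = cos²ψ/sin ψ = cos ψ · (cos ψ/sin ψ) = cos ψ cot ψ = LHS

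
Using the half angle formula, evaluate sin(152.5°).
sin(152.5°) = √((1 - cos 305°)/2) = 0.4617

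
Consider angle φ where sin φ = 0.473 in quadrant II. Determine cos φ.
cos φ = ±√(1 - sin²φ) = -0.8811 (negative in QII)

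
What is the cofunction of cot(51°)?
cot(51°) = tan(90° - 51°) = tan(39°)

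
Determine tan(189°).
tan(189°) = 0.1584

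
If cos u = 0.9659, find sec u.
sec u = 1/cos u = 1.035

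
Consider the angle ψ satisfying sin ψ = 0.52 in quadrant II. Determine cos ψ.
cos ψ = ±√(1 - sin²ψ) = -0.8542 (negative in QII)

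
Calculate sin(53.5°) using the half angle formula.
sin(53.5°) = √((1 - cos 107°)/2) = 0.8039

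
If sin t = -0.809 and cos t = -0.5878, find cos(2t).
cos(2t) = cos²t - sin²t = -0.309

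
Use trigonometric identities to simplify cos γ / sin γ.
cos γ / sin γ = cot γ (using Quotient identity)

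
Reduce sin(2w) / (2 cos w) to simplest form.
sin(2w) / (2 cos w) = sin w (using Double angle)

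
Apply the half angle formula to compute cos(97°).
cos(97°) = -√((1 + cos 194°)/2) = -0.1219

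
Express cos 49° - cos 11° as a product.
cos 49° - cos 11° = -2 sin(30°) sin(19°)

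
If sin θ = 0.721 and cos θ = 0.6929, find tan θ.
tan θ = sin θ / cos θ = 1.041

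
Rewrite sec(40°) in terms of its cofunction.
sec(40°) = csc(90° - 40°) = csc(50°)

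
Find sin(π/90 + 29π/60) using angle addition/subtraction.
sin(π/90 + 29π/60) = sin π/90 cos 29π/60 + cos π/90 sin 29π/60 = 0.9998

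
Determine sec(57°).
sec(57°) = 1.836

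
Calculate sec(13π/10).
sec(13π/10) = -1.701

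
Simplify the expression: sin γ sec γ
sin γ sec γ = tan γ (using Reciprocal + quotient)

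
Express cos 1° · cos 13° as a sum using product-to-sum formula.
cos 1° cos 13° = (1/2)[cos(1°-13°) + cos(1°+13°)]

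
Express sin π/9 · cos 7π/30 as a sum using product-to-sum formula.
sin π/9 cos 7π/30 = (1/2)[sin(π/9+7π/30) + sin(π/9-7π/30)]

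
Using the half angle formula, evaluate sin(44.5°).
sin(44.5°) = √((1 - cos 89°)/2) = 0.7009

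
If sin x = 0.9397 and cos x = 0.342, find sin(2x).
sin(2x) = 2 sin x cos x = 0.6428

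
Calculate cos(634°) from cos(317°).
cos(634°) = cos²317° - sin²317° = 0.06976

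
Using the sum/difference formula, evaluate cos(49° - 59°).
cos(49° - 59°) = cos 49° cos 59° + sin 49° sin 59° = 0.9848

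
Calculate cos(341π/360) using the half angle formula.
cos(341π/360) = -√((1 + cos 341π/180)/2) = -0.9863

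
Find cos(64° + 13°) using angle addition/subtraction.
cos(64° + 13°) = cos 64° cos 13° - sin 64° sin 13° = 0.225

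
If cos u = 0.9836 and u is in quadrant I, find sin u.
sin u = 0.1804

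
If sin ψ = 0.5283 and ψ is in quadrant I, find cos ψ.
cos ψ = 0.8491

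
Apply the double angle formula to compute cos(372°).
cos(372°) = cos²186° - sin²186° = 0.9781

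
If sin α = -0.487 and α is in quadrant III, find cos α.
cos α = -0.8734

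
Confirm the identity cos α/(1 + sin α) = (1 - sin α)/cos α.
RHS = (1 - sin α)(1 + sin α) / (cos α(1 + sin α)) = (1 - sin²α) / (cos α(1 + sin α)) = cos²α / (cos α(1 + sin α)) = cos α/(1 + sin α) = LHS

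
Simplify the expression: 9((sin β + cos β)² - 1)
9((sin β + cos β)² - 1) = 9(sin(2β)) (using Pythagorean + double angle)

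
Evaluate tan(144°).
tan(144°) = -0.7265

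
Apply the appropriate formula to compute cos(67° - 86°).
cos(67° - 86°) = cos 67° cos 86° + sin 67° sin 86° = 0.9455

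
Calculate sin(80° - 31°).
sin(80° - 31°) = sin 80° cos 31° - cos 80° sin 31° = 0.7547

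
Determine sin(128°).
sin(128°) = 0.788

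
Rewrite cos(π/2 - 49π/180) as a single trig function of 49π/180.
cos(π/2 - 49π/180) = sin(49π/180)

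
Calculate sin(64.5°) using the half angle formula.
sin(64.5°) = √((1 - cos 129°)/2) = 0.9026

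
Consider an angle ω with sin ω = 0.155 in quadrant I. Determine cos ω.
cos ω = √(1 - sin²ω) = 0.9879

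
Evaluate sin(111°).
sin(111°) = 0.9336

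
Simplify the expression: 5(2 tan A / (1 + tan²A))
5(2 tan A / (1 + tan²A)) = 5(sin(2A)) (using Double angle)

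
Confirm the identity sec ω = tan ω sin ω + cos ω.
RHS = sin²ω/cos ω + cos ω = (sin²ω + cos²ω)/cos ω = 1/cos ω = sec ω = LHS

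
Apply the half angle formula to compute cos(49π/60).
cos(49π/60) = -√((1 + cos 49π/30)/2) = -0.8387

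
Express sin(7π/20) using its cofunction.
sin(7π/20) = cos(π/2 - 7π/20) = cos(3π/20)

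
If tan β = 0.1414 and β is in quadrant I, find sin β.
sin β = 0.14 (using tan²β + 1 = sec²β)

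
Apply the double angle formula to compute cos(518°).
cos(518°) = 2cos²259° - 1 = -0.9272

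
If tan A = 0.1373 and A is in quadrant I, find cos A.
cos A = 0.9907 (using tan²A + 1 = sec²A)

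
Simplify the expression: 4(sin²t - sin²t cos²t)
4(sin²t - sin²t cos²t) = 4(sin⁴t) (using Factoring)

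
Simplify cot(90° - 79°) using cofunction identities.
cot(90° - 79°) = tan(79°)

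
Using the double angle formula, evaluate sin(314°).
sin(314°) = 2 sin 157° cos 157° = -0.7193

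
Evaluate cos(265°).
cos(265°) = -0.08716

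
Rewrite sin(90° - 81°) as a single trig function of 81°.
sin(90° - 81°) = cos(81°)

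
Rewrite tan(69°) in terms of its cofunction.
tan(69°) = cot(90° - 69°) = cot(21°)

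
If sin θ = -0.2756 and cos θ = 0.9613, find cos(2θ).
cos(2θ) = cos²θ - sin²θ = 0.8481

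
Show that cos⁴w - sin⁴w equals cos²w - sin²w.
LHS = (cos²w - sin²w)(cos²w + sin²w) = (cos²w - sin²w) · 1 = cos²w - sin²w = RHS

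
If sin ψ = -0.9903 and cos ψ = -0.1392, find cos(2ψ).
cos(2ψ) = cos²ψ - sin²ψ = -0.9613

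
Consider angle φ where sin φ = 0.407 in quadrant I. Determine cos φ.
cos φ = √(1 - sin²φ) = 0.9134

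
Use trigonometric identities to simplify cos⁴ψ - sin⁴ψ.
cos⁴ψ - sin⁴ψ = cos(2ψ) (using Factoring + double angle)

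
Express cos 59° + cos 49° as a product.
cos 59° + cos 49° = 2 cos(54°) cos(5°)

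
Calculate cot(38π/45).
cot(38π/45) = -1.881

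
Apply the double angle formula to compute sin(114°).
sin(114°) = 2 sin 57° cos 57° = 0.9135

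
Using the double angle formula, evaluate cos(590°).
cos(590°) = cos²295° - sin²295° = -0.6428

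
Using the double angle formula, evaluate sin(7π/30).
sin(7π/30) = 2 sin 7π/60 cos 7π/60 = 0.6691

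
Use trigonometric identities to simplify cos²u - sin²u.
cos²u - sin²u = cos(2u) (using Double angle)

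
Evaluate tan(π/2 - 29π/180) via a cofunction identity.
tan(π/2 - 29π/180) = cot(29π/180) = 1.804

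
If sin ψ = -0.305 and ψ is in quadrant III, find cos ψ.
cos ψ = -0.9524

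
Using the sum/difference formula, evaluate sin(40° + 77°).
sin(40° + 77°) = sin 40° cos 77° + cos 40° sin 77° = 0.891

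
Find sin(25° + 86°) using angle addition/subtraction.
sin(25° + 86°) = sin 25° cos 86° + cos 25° sin 86° = 0.9336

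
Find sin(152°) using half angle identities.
sin(152°) = √((1 - cos 304°)/2) = 0.4695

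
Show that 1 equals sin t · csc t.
RHS = sin t · (1/sin t) = 1 = LHS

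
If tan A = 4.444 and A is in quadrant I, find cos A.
cos A = 0.2195 (using tan²A + 1 = sec²A)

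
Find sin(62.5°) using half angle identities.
sin(62.5°) = √((1 - cos 125°)/2) = 0.887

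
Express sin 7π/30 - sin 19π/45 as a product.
sin 7π/30 - sin 19π/45 = 2 cos(59π/180) sin(-17π/180)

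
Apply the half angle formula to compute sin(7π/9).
sin(7π/9) = √((1 - cos 14π/9)/2) = 0.6428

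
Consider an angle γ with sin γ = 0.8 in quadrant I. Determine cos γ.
cos γ = √(1 - sin²γ) = 0.6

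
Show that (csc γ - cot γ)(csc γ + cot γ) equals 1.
LHS = csc²γ - cot²γ = (1 + cot²γ) - cot²γ = 1 = RHS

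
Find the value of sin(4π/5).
sin(4π/5) = 0.5878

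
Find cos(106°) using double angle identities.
cos(106°) = cos²53° - sin²53° = -0.2756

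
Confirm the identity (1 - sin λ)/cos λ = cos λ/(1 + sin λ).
LHS = (1 - sin λ)(1 + sin λ) / (cos λ(1 + sin λ)) = (1 - sin²λ) / (cos λ(1 + sin λ)) = cos²λ / (cos λ(1 + sin λ)) = cos λ/(1 + sin λ) = RHS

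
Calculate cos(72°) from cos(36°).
cos(72°) = cos²36° - sin²36° = 0.309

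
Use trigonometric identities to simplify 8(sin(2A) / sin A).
8(sin(2A) / sin A) = 8(2 cos A) (using Double angle)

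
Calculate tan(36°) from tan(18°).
tan(36°) = 2 tan 18° / (1 - tan²18°) = 0.7265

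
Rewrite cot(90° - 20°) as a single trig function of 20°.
cot(90° - 20°) = tan(20°)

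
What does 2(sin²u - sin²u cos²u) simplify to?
2(sin²u - sin²u cos²u) = 2(sin⁴u) (using Factoring)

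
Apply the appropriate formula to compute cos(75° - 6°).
cos(75° - 6°) = cos 75° cos 6° + sin 75° sin 6° = 0.3584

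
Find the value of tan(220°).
tan(220°) = 0.8391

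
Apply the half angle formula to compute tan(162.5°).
tan(162.5°) = sin 325° / (1 + cos 325°) = -0.3153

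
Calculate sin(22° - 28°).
sin(22° - 28°) = sin 22° cos 28° - cos 22° sin 28° = -0.1045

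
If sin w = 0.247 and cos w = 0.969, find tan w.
tan w = sin w / cos w = 0.2549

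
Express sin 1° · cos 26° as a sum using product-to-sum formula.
sin 1° cos 26° = (1/2)[sin(1°+26°) + sin(1°-26°)]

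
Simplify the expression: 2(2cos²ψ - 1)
2(2cos²ψ - 1) = 2(cos(2ψ)) (using Double angle)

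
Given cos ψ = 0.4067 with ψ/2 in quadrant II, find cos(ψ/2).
cos(ψ/2) = ±√((1 + cos ψ)/2); negative since ψ/2 ∈ QII, so cos(ψ/2) = -0.8387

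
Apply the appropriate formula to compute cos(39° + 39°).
cos(39° + 39°) = cos 39° cos 39° - sin 39° sin 39° = 0.2079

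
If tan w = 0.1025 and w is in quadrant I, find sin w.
sin w = 0.102 (using tan²w + 1 = sec²w)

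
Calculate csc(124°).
csc(124°) = 1.206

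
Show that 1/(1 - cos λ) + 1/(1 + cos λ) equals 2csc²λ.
LHS = [(1 + cos λ) + (1 - cos λ)] / [(1 - cos λ)(1 + cos λ)] = 2/(1 - cos²λ) = 2/sin²λ = 2csc²λ = RHS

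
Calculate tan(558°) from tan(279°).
tan(558°) = 2 tan 279° / (1 - tan²279°) = 0.3249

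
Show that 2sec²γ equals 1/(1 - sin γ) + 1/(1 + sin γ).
RHS = [(1 + sin γ) + (1 - sin γ)] / [(1 - sin γ)(1 + sin γ)] = 2/(1 - sin²γ) = 2/cos²γ = 2sec²γ = LHS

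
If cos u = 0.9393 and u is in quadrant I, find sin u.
sin u = 0.3431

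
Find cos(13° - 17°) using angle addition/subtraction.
cos(13° - 17°) = cos 13° cos 17° + sin 13° sin 17° = 0.9976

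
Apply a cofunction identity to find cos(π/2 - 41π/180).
cos(π/2 - 41π/180) = sin(41π/180) = 0.6561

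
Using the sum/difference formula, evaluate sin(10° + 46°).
sin(10° + 46°) = sin 10° cos 46° + cos 10° sin 46° = 0.829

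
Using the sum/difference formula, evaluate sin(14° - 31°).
sin(14° - 31°) = sin 14° cos 31° - cos 14° sin 31° = -0.2924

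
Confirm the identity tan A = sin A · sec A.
RHS = sin A · (1/cos A) = sin A/cos A = tan A = LHS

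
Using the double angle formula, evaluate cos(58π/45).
cos(58π/45) = cos²29π/45 - sin²29π/45 = -0.6157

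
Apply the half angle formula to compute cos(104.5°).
cos(104.5°) = -√((1 + cos 209°)/2) = -0.2504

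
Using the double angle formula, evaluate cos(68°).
cos(68°) = cos²34° - sin²34° = 0.3746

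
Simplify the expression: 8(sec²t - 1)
8(sec²t - 1) = 8(tan²t) (using Pythagorean identity)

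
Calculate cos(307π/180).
cos(307π/180) = 0.6018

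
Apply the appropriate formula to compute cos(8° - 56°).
cos(8° - 56°) = cos 8° cos 56° + sin 8° sin 56° = 0.6691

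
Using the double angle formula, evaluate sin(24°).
sin(24°) = 2 sin 12° cos 12° = 0.4067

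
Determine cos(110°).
cos(110°) = -0.342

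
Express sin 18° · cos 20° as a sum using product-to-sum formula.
sin 18° cos 20° = (1/2)[sin(18°+20°) + sin(18°-20°)]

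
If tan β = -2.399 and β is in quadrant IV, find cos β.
cos β = 0.3848 (using tan²β + 1 = sec²β)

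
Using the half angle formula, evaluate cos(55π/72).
cos(55π/72) = -√((1 + cos 55π/36)/2) = -0.7373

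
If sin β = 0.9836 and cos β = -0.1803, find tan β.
tan β = sin β / cos β = -5.455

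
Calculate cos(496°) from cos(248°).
cos(496°) = cos²248° - sin²248° = -0.7193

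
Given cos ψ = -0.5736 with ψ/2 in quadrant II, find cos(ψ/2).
cos(ψ/2) = ±√((1 + cos ψ)/2); negative since ψ/2 ∈ QII, so cos(ψ/2) = -0.4617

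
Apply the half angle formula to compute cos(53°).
cos(53°) = √((1 + cos 106°)/2) = 0.6018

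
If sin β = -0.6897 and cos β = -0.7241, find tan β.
tan β = sin β / cos β = 0.9525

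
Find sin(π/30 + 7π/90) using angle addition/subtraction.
sin(π/30 + 7π/90) = sin π/30 cos 7π/90 + cos π/30 sin 7π/90 = 0.342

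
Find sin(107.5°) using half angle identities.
sin(107.5°) = √((1 - cos 215°)/2) = 0.9537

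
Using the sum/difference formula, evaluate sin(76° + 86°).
sin(76° + 86°) = sin 76° cos 86° + cos 76° sin 86° = 0.309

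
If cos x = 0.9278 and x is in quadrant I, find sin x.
sin x = 0.3731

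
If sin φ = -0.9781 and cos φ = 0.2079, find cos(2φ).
cos(2φ) = cos²φ - sin²φ = -0.9135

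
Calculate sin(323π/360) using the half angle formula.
sin(323π/360) = √((1 - cos 323π/180)/2) = 0.3173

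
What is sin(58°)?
sin(58°) = 0.848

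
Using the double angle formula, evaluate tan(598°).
tan(598°) = 2 tan 299° / (1 - tan²299°) = 1.6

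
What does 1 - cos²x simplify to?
1 - cos²x = sin²x (using Pythagorean identity)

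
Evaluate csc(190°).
csc(190°) = -5.759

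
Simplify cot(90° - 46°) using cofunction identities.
cot(90° - 46°) = tan(46°)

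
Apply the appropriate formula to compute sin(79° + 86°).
sin(79° + 86°) = sin 79° cos 86° + cos 79° sin 86° = (√6-√2)/4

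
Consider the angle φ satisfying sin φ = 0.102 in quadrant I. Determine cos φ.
cos φ = √(1 - sin²φ) = 0.9948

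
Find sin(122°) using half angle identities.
sin(122°) = √((1 - cos 244°)/2) = 0.848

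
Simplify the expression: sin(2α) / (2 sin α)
sin(2α) / (2 sin α) = cos α (using Double angle)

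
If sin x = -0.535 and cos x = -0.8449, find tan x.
tan x = sin x / cos x = 0.6332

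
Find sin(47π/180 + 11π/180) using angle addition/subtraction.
sin(47π/180 + 11π/180) = sin 47π/180 cos 11π/180 + cos 47π/180 sin 11π/180 = 0.848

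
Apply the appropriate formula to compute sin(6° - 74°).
sin(6° - 74°) = sin 6° cos 74° - cos 6° sin 74° = -0.9272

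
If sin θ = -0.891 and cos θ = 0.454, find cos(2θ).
cos(2θ) = cos²θ - sin²θ = -0.5878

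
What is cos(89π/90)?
cos(89π/90) = -0.9994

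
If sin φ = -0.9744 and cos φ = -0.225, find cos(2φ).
cos(2φ) = cos²φ - sin²φ = -0.8988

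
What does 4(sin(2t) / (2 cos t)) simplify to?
4(sin(2t) / (2 cos t)) = 4(sin t) (using Double angle)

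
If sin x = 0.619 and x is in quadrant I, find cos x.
cos x = 0.7854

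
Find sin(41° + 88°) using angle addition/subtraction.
sin(41° + 88°) = sin 41° cos 88° + cos 41° sin 88° = 0.7771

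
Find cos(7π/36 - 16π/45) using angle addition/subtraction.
cos(7π/36 - 16π/45) = cos 7π/36 cos 16π/45 + sin 7π/36 sin 16π/45 = 0.8746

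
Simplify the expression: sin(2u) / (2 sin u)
sin(2u) / (2 sin u) = cos u (using Double angle)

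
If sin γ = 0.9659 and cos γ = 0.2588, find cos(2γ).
cos(2γ) = cos²γ - sin²γ = -0.866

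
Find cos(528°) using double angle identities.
cos(528°) = cos²264° - sin²264° = -0.9781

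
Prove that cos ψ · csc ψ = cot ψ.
LHS = cos ψ · (1/sin ψ) = cos ψ/sin ψ = cot ψ = RHS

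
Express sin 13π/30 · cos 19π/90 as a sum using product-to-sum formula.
sin 13π/30 cos 19π/90 = (1/2)[sin(13π/30+19π/90) + sin(13π/30-19π/90)]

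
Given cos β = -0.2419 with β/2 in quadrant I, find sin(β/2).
sin(β/2) = ±√((1 - cos β)/2); positive since β/2 ∈ QI, so sin(β/2) = 0.788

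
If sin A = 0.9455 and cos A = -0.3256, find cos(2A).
cos(2A) = cos²A - sin²A = -0.788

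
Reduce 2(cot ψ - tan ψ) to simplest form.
2(cot ψ - tan ψ) = 2(2 cot(2ψ)) (using Double angle)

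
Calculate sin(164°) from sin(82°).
sin(164°) = 2 sin 82° cos 82° = 0.2756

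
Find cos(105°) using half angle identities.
cos(105°) = -√((1 + cos 210°)/2) = -(√6-√2)/4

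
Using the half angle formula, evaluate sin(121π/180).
sin(121π/180) = √((1 - cos 121π/90)/2) = 0.8572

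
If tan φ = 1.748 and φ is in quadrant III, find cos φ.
cos φ = -0.4966 (using tan²φ + 1 = sec²φ)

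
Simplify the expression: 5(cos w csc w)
5(cos w csc w) = 5(cot w) (using Reciprocal + quotient)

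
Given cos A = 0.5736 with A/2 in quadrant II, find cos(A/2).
cos(A/2) = ±√((1 + cos A)/2); negative since A/2 ∈ QII, so cos(A/2) = -0.887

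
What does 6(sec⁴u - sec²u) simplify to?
6(sec⁴u - sec²u) = 6(tan⁴u + tan²u) (using Pythagorean)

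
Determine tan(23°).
tan(23°) = 0.4245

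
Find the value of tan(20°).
tan(20°) = 0.364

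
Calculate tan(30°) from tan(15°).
tan(30°) = 2 tan 15° / (1 - tan²15°) = √3/3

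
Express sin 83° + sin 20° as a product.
sin 83° + sin 20° = 2 sin(51.5°) cos(31.5°)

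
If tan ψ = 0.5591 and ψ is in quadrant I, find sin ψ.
sin ψ = 0.488 (using tan²ψ + 1 = sec²ψ)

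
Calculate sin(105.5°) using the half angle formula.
sin(105.5°) = √((1 - cos 211°)/2) = 0.9636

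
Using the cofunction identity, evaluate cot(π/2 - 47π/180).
cot(π/2 - 47π/180) = tan(47π/180) = 1.072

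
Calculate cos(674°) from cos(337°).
cos(674°) = 2cos²337° - 1 = 0.6947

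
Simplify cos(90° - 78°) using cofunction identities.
cos(90° - 78°) = sin(78°)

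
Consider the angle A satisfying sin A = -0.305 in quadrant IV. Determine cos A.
cos A = √(1 - sin²A) = 0.9524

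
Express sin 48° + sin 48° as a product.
sin 48° + sin 48° = 2 sin(48°) cos(0°)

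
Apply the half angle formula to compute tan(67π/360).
tan(67π/360) = sin 67π/180 / (1 + cos 67π/180) = 0.6619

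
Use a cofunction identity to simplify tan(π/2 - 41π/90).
tan(π/2 - 41π/90) = cot(41π/90)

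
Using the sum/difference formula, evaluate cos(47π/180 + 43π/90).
cos(47π/180 + 43π/90) = cos 47π/180 cos 43π/90 - sin 47π/180 sin 43π/90 = -0.682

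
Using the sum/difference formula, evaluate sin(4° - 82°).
sin(4° - 82°) = sin 4° cos 82° - cos 4° sin 82° = -0.9781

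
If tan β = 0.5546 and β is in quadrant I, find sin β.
sin β = 0.485 (using tan²β + 1 = sec²β)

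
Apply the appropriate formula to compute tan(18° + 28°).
tan(18° + 28°) = (tan 18° + tan 28°)/(1 - tan 18° tan 28°) = 1.036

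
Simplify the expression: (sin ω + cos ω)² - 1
(sin ω + cos ω)² - 1 = sin(2ω) (using Pythagorean + double angle)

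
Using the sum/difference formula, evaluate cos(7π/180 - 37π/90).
cos(7π/180 - 37π/90) = cos 7π/180 cos 37π/90 + sin 7π/180 sin 37π/90 = 0.3907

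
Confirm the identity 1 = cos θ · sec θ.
RHS = cos θ · (1/cos θ) = 1 = LHS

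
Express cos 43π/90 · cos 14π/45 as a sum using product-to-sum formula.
cos 43π/90 cos 14π/45 = (1/2)[cos(43π/90-14π/45) + cos(43π/90+14π/45)]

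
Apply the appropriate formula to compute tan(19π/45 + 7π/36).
tan(19π/45 + 7π/36) = (tan 19π/45 + tan 7π/36)/(1 - tan 19π/45 tan 7π/36) = -2.605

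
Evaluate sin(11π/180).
sin(11π/180) = 0.1908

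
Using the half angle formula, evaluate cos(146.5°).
cos(146.5°) = -√((1 + cos 293°)/2) = -0.8339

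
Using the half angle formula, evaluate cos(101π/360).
cos(101π/360) = √((1 + cos 101π/180)/2) = 0.6361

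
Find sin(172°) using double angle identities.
sin(172°) = 2 sin 86° cos 86° = 0.1392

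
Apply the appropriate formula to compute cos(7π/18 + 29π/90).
cos(7π/18 + 29π/90) = cos 7π/18 cos 29π/90 - sin 7π/18 sin 29π/90 = -0.6157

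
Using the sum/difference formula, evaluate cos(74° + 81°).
cos(74° + 81°) = cos 74° cos 81° - sin 74° sin 81° = -0.9063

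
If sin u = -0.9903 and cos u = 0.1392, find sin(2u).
sin(2u) = 2 sin u cos u = -0.2757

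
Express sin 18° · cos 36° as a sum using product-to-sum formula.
sin 18° cos 36° = (1/2)[sin(18°+36°) + sin(18°-36°)]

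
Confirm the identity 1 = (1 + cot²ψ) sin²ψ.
RHS = csc²ψ · sin²ψ = (1/sin²ψ) · sin²ψ = 1 = LHS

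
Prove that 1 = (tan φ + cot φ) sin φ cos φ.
RHS = (sin φ/cos φ + cos φ/sin φ) sin φ cos φ = ((sin²φ + cos²φ)/(sin φ cos φ)) · sin φ cos φ = sin²φ + cos²φ = 1 = LHS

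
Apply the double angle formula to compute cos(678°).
cos(678°) = cos²339° - sin²339° = 0.7431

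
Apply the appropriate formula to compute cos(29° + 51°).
cos(29° + 51°) = cos 29° cos 51° - sin 29° sin 51° = 0.1736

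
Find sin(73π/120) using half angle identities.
sin(73π/120) = √((1 - cos 73π/60)/2) = 0.9426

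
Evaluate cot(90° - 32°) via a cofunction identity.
cot(90° - 32°) = tan(32°) = 0.6249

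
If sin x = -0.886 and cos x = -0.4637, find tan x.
tan x = sin x / cos x = 1.911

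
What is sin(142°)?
sin(142°) = 0.6157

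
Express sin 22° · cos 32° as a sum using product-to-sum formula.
sin 22° cos 32° = (1/2)[sin(22°+32°) + sin(22°-32°)]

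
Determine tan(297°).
tan(297°) = -1.963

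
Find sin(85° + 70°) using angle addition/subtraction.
sin(85° + 70°) = sin 85° cos 70° + cos 85° sin 70° = 0.4226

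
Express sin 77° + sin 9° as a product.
sin 77° + sin 9° = 2 sin(43°) cos(34°)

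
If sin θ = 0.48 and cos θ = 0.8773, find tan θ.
tan θ = sin θ / cos θ = 0.5471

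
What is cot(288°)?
cot(288°) = -0.3249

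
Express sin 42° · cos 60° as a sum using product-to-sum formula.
sin 42° cos 60° = (1/2)[sin(42°+60°) + sin(42°-60°)]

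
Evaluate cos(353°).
cos(353°) = 0.9925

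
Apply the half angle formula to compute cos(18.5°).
cos(18.5°) = √((1 + cos 37°)/2) = 0.9483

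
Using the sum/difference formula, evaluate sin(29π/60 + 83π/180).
sin(29π/60 + 83π/180) = sin 29π/60 cos 83π/180 + cos 29π/60 sin 83π/180 = 0.1736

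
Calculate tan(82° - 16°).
tan(82° - 16°) = (tan 82° - tan 16°)/(1 + tan 82° tan 16°) = 2.246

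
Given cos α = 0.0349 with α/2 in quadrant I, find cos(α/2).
cos(α/2) = ±√((1 + cos α)/2); positive since α/2 ∈ QI, so cos(α/2) = 0.7193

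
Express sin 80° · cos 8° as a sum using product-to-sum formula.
sin 80° cos 8° = (1/2)[sin(80°+8°) + sin(80°-8°)]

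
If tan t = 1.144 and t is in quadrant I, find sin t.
sin t = 0.7529 (using tan²t + 1 = sec²t)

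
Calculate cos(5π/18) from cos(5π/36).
cos(5π/18) = cos²5π/36 - sin²5π/36 = 0.6428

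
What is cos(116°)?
cos(116°) = -0.4384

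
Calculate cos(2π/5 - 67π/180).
cos(2π/5 - 67π/180) = cos 2π/5 cos 67π/180 + sin 2π/5 sin 67π/180 = 0.9962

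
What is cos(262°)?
cos(262°) = -0.1392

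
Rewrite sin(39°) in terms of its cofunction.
sin(39°) = cos(90° - 39°) = cos(51°)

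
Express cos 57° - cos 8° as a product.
cos 57° - cos 8° = -2 sin(32.5°) sin(24.5°)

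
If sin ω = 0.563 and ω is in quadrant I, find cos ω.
cos ω = 0.8265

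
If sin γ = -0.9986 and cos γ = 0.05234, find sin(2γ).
sin(2γ) = 2 sin γ cos γ = -0.1045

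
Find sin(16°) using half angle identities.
sin(16°) = √((1 - cos 32°)/2) = 0.2756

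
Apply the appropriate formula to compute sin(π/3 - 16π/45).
sin(π/3 - 16π/45) = sin π/3 cos 16π/45 - cos π/3 sin 16π/45 = -0.06976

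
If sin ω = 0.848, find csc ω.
csc ω = 1/sin ω = 1.179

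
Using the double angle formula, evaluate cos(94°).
cos(94°) = cos²47° - sin²47° = -0.06976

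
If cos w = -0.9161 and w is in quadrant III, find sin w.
sin w = -0.4009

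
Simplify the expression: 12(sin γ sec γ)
12(sin γ sec γ) = 12(tan γ) (using Reciprocal + quotient)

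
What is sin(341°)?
sin(341°) = -0.3256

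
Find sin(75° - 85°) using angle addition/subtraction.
sin(75° - 85°) = sin 75° cos 85° - cos 75° sin 85° = -0.1736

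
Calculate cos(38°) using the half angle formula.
cos(38°) = √((1 + cos 76°)/2) = 0.788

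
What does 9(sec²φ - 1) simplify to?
9(sec²φ - 1) = 9(tan²φ) (using Pythagorean identity)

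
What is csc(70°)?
csc(70°) = 1.064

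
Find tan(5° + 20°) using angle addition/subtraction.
tan(5° + 20°) = (tan 5° + tan 20°)/(1 - tan 5° tan 20°) = 0.4663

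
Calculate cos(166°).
cos(166°) = -0.9703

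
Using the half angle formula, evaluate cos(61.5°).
cos(61.5°) = √((1 + cos 123°)/2) = 0.4772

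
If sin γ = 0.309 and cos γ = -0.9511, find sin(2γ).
sin(2γ) = 2 sin γ cos γ = -0.5878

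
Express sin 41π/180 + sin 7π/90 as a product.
sin 41π/180 + sin 7π/90 = 2 sin(11π/72) cos(3π/40)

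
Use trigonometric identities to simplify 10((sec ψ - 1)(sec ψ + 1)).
10((sec ψ - 1)(sec ψ + 1)) = 10(tan²ψ) (using Diff. of squares)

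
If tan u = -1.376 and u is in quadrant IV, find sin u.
sin u = -0.8089 (using tan²u + 1 = sec²u)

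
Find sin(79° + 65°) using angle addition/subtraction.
sin(79° + 65°) = sin 79° cos 65° + cos 79° sin 65° = 0.5878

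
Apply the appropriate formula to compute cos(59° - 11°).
cos(59° - 11°) = cos 59° cos 11° + sin 59° sin 11° = 0.6691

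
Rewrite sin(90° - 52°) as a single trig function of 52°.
sin(90° - 52°) = cos(52°)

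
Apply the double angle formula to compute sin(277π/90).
sin(277π/90) = 2 sin 277π/180 cos 277π/180 = -0.2419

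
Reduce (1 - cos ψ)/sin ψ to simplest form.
(1 - cos ψ)/sin ψ = tan(ψ/2) (using Half angle)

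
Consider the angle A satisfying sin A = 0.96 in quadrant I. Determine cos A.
cos A = √(1 - sin²A) = 0.28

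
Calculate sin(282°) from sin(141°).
sin(282°) = 2 sin 141° cos 141° = -0.9781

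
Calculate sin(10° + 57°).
sin(10° + 57°) = sin 10° cos 57° + cos 10° sin 57° = 0.9205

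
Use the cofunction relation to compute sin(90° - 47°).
sin(90° - 47°) = cos(47°) = 0.682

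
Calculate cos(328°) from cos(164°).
cos(328°) = cos²164° - sin²164° = 0.848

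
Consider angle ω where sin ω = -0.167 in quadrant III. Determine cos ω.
cos ω = ±√(1 - sin²ω) = -0.986 (negative in QIII)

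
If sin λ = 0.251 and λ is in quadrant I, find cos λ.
cos λ = 0.968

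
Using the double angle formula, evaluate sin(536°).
sin(536°) = 2 sin 268° cos 268° = 0.06976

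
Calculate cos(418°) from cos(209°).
cos(418°) = 1 - 2sin²209° = 0.5299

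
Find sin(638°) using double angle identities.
sin(638°) = 2 sin 319° cos 319° = -0.9903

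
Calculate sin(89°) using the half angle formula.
sin(89°) = √((1 - cos 178°)/2) = 0.9998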